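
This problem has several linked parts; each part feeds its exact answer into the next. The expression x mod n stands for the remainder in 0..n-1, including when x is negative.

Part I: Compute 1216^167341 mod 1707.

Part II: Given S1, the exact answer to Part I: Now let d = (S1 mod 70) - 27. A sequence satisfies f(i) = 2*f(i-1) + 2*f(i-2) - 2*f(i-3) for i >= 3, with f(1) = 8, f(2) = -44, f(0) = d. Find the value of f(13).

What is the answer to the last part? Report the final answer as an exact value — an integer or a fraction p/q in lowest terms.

Part I: squarings mod 1707: 1216^1=1216, 1216^2=394, 1216^4=1606, 1216^8=1666, 1216^16=1681, 1216^32=676, 1216^64=1207, 1216^128=778, 1216^256=1006, 1216^512=1492, 1216^1024=136, 1216^2048=1426, 1216^4096=439, 1216^8192=1537, 1216^16384=1588, 1216^32768=505, 1216^65536=682, 1216^131072=820; 1216^167341 = 1216^1 * 1216^4 * 1216^8 * 1216^32 * 1216^128 * 1216^256 * 1216^1024 * 1216^2048 * 1216^32768 * 1216^131072 = 877 (mod 1707); answer 877
Part II: S1 = 877; d = 10; f(3) = 2*(-44) + 2*(8) - 2*(10) = -92; iterating: f(3)=-92, f(4)=-288, f(5)=-672, f(6)=-1736, f(7)=-4240, f(8)=-10608, f(9)=-26224, f(10)=-65184, f(11)=-161600, f(12)=-401120, f(13)=-995072; answer -995072

-995072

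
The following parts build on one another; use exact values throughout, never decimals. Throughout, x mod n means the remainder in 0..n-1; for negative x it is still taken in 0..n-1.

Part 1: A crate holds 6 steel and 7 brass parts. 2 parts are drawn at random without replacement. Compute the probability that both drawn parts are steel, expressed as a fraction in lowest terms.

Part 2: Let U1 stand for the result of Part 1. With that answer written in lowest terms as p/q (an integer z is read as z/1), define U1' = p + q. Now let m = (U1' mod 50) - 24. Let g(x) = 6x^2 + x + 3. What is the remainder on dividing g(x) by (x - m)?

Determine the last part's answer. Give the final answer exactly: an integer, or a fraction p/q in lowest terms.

Part 1: total draws C(13,2) = 78; favorable C(6,2) = 15; P = 5/26; answer 5/26
Part 2: U1 = 5/26; threaded value p + q = 31; m = 7; remainder = value at the root: 6*(7)^2 + 1*(7)^1 + 3 = (294) + (7) + (3) = 304; answer 304

304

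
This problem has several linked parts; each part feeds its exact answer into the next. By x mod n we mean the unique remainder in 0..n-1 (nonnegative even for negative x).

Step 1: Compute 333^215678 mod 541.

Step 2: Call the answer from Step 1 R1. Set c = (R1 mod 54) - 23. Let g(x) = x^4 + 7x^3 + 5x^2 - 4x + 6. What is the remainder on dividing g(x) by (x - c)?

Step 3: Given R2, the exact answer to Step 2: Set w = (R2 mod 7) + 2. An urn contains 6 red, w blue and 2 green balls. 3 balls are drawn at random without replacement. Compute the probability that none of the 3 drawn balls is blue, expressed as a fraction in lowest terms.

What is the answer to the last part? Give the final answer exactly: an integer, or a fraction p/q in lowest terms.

Step 1: squarings mod 541: 333^1=333, 333^2=525, 333^4=256, 333^8=75, 333^16=215, 333^32=240, 333^64=254, 333^128=137, 333^256=375, 333^512=506, 333^1024=143, 333^2048=432, 333^4096=520, 333^8192=441, 333^16384=262, 333^32768=478, 333^65536=182, 333^131072=123; 333^215678 = 333^2 * 333^4 * 333^8 * 333^16 * 333^32 * 333^64 * 333^512 * 333^2048 * 333^16384 * 333^65536 * 333^131072 = 180 (mod 541); answer 180
Step 2: R1 = 180; c = -5; remainder = value at the root: 1*(-5)^4 + 7*(-5)^3 + 5*(-5)^2 - 4*(-5)^1 + 6 = (625) + (-875) + (125) + (20) + (6) = -99; answer -99
Step 3: R2 = -99; w = 8; total draws C(16,3) = 560; favorable C(8,3) = 56; P = 1/10; answer 1/10

1/10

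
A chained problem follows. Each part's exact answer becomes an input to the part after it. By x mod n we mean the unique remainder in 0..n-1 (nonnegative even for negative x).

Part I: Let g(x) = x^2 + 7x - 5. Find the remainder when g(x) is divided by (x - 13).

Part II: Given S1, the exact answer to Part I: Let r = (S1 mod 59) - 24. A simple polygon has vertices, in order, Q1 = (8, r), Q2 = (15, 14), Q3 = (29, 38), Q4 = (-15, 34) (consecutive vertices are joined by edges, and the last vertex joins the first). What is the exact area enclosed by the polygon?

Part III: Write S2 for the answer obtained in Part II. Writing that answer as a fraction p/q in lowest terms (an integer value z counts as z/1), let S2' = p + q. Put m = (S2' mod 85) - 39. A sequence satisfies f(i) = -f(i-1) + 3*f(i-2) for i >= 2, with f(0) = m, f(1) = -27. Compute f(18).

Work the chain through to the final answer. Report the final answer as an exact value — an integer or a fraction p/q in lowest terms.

-14707809

Part I: remainder = value at the root: 1*(13)^2 + 7*(13)^1 - 5 = (169) + (91) + (-5) = 255; answer 255
Part II: S1 = 255; r = -5; cross terms: (8*14 - 15*-5)=187, (15*38 - 29*14)=164, (29*34 - -15*38)=1556, (-15*-5 - 8*34)=-197; twice the area = |1710| = 1710; area = 855; answer 855
Part III: S2 = 855; threaded value p + q = 856; m = -33; f(2) = -1*(-27) + 3*(-33) = -72; iterating: f(2)=-72, f(3)=-9, f(4)=-207, f(5)=180, f(6)=-801, f(7)=1341, f(8)=-3744, f(9)=7767, f(10)=-18999, f(11)=42300, f(12)=-99297, f(13)=226197, f(14)=-524088, f(15)=1202679, f(16)=-2774943, f(17)=6382980, f(18)=-14707809; answer -14707809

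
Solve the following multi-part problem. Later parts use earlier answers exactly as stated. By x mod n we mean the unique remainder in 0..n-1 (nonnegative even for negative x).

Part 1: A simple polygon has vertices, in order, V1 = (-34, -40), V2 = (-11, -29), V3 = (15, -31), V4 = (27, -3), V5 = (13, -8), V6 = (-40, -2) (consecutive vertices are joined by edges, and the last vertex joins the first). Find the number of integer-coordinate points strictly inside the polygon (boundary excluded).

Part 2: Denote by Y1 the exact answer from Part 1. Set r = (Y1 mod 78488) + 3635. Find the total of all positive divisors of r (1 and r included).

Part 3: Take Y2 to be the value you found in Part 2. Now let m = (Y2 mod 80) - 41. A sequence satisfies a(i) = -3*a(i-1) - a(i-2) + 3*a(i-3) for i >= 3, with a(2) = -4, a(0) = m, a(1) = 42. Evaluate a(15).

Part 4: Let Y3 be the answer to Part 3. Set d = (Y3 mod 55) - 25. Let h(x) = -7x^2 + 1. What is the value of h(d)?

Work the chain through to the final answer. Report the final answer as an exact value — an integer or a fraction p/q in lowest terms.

Part 1: cross terms: (-34*-29 - -11*-40)=546, (-11*-31 - 15*-29)=776, (15*-3 - 27*-31)=792, (27*-8 - 13*-3)=-177, (13*-2 - -40*-8)=-346, (-40*-40 - -34*-2)=1532; twice the area = |3123| = 3123; area = 3123/2; boundary points = 1 + 2 + 4 + 1 + 1 + 2 = 11; strictly interior points = area - boundary/2 + 1 = 1557; answer 1557
Part 2: Y1 = 1557; r = 5192; 5192 = 2^3 * 11 * 59; sigma = (1 + 2 + 4 + 8) * (1 + 11) * (1 + 59) = 15 * 12 * 60 = 10800; answer 10800
Part 3: Y2 = 10800; m = -41; a(3) = -3*(-4) - 1*(42) + 3*(-41) = -153; iterating: a(3)=-153, a(4)=589, a(5)=-1626, a(6)=3830, a(7)=-8097, a(8)=15583, a(9)=-27162, a(10)=41612, a(11)=-50925, a(12)=29677, a(13)=86730, a(14)=-442642, a(15)=1330227; answer 1330227
Part 4: Y3 = 1330227; d = 27; -7*(27)^2 + 1 = (-5103) + (1) = -5102; answer -5102

-5102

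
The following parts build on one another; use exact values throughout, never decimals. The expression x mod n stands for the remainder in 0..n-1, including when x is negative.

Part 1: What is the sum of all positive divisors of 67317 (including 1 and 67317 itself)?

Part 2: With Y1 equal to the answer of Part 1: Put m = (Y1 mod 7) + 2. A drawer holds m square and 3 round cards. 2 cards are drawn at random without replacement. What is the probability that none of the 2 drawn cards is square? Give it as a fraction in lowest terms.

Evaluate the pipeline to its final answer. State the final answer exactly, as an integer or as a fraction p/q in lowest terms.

1/12

Part 1: 67317 = 3 * 19 * 1181; sigma = (1 + 3) * (1 + 19) * (1 + 1181) = 4 * 20 * 1182 = 94560; answer 94560
Part 2: Y1 = 94560; m = 6; total draws C(9,2) = 36; favorable C(3,2) = 3; P = 1/12; answer 1/12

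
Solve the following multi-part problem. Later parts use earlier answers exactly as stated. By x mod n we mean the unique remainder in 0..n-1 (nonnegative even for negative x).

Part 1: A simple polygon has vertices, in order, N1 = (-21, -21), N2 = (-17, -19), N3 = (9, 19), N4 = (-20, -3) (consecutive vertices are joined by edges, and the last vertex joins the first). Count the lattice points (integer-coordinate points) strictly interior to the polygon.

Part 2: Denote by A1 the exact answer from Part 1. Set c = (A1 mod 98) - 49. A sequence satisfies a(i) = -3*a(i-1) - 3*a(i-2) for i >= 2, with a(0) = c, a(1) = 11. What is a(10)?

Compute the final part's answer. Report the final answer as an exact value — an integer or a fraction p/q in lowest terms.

-19197

Part 1: cross terms: (-21*-19 - -17*-21)=42, (-17*19 - 9*-19)=-152, (9*-3 - -20*19)=353, (-20*-21 - -21*-3)=357; twice the area = |600| = 600; area = 300; boundary points = 2 + 2 + 1 + 1 = 6; strictly interior points = area - boundary/2 + 1 = 298; answer 298
Part 2: A1 = 298; c = -45; a(2) = -3*(11) - 3*(-45) = 102; iterating: a(2)=102, a(3)=-339, a(4)=711, a(5)=-1116, a(6)=1215, a(7)=-297, a(8)=-2754, a(9)=9153, a(10)=-19197; answer -19197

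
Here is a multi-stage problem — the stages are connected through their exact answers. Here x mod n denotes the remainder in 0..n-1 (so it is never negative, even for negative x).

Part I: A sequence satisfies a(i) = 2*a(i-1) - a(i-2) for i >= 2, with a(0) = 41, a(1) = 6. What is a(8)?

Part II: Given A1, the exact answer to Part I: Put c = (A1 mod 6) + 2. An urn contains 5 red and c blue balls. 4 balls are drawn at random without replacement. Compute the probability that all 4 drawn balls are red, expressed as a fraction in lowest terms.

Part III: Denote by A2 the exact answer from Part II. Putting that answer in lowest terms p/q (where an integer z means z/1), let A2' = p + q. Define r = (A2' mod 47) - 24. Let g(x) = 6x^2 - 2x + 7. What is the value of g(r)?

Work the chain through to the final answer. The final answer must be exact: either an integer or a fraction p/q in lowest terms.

Part I: a(2) = 2*(6) - 1*(41) = -29; iterating: a(2)=-29, a(3)=-64, a(4)=-99, a(5)=-134, a(6)=-169, a(7)=-204, a(8)=-239; answer -239
Part II: A1 = -239; c = 3; total draws C(8,4) = 70; favorable C(5,4) = 5; P = 1/14; answer 1/14
Part III: A2 = 1/14; threaded value p + q = 15; r = -9; 6*(-9)^2 - 2*(-9)^1 + 7 = (486) + (18) + (7) = 511; answer 511

511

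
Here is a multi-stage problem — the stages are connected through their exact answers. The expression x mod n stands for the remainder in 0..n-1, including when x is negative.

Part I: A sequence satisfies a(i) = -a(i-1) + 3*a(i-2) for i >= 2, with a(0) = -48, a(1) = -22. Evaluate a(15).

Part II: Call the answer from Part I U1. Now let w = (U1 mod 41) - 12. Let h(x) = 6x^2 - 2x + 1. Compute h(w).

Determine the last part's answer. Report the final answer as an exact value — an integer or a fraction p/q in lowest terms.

Part I: a(2) = -1*(-22) + 3*(-48) = -122; iterating: a(2)=-122, a(3)=56, a(4)=-422, a(5)=590, a(6)=-1856, a(7)=3626, a(8)=-9194, a(9)=20072, a(10)=-47654, a(11)=107870, a(12)=-250832, a(13)=574442, a(14)=-1326938, a(15)=3050264; answer 3050264
Part II: U1 = 3050264; w = 16; 6*(16)^2 - 2*(16)^1 + 1 = (1536) + (-32) + (1) = 1505; answer 1505

1505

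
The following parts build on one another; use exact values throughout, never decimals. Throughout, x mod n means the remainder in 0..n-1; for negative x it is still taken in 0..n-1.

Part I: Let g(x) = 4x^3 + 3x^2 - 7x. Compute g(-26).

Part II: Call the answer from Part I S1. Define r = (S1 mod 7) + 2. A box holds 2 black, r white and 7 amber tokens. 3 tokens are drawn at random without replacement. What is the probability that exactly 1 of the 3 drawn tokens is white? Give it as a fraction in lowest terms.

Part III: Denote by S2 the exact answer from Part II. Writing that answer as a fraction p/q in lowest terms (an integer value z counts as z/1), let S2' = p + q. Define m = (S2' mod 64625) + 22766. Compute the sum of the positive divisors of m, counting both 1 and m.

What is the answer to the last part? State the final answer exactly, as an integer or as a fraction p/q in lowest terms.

Part I: 4*(-26)^3 + 3*(-26)^2 - 7*(-26)^1 = (-70304) + (2028) + (182) = -68094; answer -68094
Part II: S1 = -68094; r = 4; total draws C(13,3) = 286; favorable C(4,1)*C(9,2) = 144; P = 72/143; answer 72/143
Part III: S2 = 72/143; threaded value p + q = 215; m = 22981; 22981 = 7^3 * 67; sigma = (1 + 7 + 49 + 343) * (1 + 67) = 400 * 68 = 27200; answer 27200

27200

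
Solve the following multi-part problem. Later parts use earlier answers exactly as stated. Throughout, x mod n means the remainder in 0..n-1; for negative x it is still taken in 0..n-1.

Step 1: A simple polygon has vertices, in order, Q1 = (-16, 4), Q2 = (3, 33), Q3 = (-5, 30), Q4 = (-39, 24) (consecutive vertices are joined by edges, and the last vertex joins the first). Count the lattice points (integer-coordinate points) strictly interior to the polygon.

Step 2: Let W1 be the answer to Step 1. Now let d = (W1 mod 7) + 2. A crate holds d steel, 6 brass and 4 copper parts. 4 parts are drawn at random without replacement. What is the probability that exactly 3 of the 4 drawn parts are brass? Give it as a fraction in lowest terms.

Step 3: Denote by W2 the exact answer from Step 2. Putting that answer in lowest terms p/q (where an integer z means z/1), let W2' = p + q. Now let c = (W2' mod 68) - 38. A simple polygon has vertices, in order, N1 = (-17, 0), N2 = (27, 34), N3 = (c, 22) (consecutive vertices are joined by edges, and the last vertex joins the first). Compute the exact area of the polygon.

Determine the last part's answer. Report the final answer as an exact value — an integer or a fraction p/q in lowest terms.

213

Step 1: cross terms: (-16*33 - 3*4)=-540, (3*30 - -5*33)=255, (-5*24 - -39*30)=1050, (-39*4 - -16*24)=228; twice the area = |993| = 993; area = 993/2; boundary points = 1 + 1 + 2 + 1 = 5; strictly interior points = area - boundary/2 + 1 = 495; answer 495
Step 2: W1 = 495; d = 7; total draws C(17,4) = 2380; favorable C(6,3)*C(11,1) = 220; P = 11/119; answer 11/119
Step 3: W2 = 11/119; threaded value p + q = 130; c = 24; cross terms: (-17*34 - 27*0)=-578, (27*22 - 24*34)=-222, (24*0 - -17*22)=374; twice the area = |-426| = 426; area = 213; answer 213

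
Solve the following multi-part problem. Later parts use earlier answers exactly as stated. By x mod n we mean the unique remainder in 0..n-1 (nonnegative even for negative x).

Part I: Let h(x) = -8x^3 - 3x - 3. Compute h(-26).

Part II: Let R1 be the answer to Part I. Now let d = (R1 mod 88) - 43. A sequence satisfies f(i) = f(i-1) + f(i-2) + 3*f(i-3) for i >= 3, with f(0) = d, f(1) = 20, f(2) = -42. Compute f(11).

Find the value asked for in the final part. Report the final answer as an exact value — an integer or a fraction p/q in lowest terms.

1346

Part I: -8*(-26)^3 - 3*(-26)^1 - 3 = (140608) + (78) + (-3) = 140683; answer 140683
Part II: R1 = 140683; d = 16; f(3) = 1*(-42) + 1*(20) + 3*(16) = 26; iterating: f(3)=26, f(4)=44, f(5)=-56, f(6)=66, f(7)=142, f(8)=40, f(9)=380, f(10)=846, f(11)=1346; answer 1346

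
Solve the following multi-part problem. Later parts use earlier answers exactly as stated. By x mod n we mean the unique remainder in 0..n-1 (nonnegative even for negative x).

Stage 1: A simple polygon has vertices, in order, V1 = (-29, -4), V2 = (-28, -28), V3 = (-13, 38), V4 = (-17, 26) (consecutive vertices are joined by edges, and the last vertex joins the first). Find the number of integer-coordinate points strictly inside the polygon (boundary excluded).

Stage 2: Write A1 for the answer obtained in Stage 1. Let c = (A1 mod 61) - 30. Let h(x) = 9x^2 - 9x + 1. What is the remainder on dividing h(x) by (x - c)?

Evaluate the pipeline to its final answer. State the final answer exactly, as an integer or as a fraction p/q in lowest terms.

3079

Stage 1: cross terms: (-29*-28 - -28*-4)=700, (-28*38 - -13*-28)=-1428, (-13*26 - -17*38)=308, (-17*-4 - -29*26)=822; twice the area = |402| = 402; area = 201; boundary points = 1 + 3 + 4 + 6 = 14; strictly interior points = area - boundary/2 + 1 = 195; answer 195
Stage 2: A1 = 195; c = -18; remainder = value at the root: 9*(-18)^2 - 9*(-18)^1 + 1 = (2916) + (162) + (1) = 3079; answer 3079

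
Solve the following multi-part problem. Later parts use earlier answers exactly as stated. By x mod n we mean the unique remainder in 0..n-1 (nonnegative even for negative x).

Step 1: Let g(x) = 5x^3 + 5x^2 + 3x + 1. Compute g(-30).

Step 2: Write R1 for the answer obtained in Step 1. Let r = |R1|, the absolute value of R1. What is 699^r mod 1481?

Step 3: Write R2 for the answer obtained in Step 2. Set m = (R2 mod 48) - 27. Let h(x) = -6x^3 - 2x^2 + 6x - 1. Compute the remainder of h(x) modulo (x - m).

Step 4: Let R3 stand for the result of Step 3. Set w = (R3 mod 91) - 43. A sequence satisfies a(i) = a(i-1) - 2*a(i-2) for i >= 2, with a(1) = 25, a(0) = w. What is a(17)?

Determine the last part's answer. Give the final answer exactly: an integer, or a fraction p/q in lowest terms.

3241

Step 1: 5*(-30)^3 + 5*(-30)^2 + 3*(-30)^1 + 1 = (-135000) + (4500) + (-90) + (1) = -130589; answer -130589
Step 2: R1 = -130589; r = 130589; squarings mod 1481: 699^1=699, 699^2=1352, 699^4=350, 699^8=1058, 699^16=1209, 699^32=1415, 699^64=1394, 699^128=164, 699^256=238, 699^512=366, 699^1024=666, 699^2048=737, 699^4096=1123, 699^8192=798, 699^16384=1455, 699^32768=676, 699^65536=828; 699^130589 = 699^1 * 699^4 * 699^8 * 699^16 * 699^512 * 699^1024 * 699^2048 * 699^4096 * 699^8192 * 699^16384 * 699^32768 * 699^65536 = 930 (mod 1481); answer 930
Step 3: R2 = 930; m = -9; remainder = value at the root: -6*(-9)^3 - 2*(-9)^2 + 6*(-9)^1 - 1 = (4374) + (-162) + (-54) + (-1) = 4157; answer 4157
Step 4: R3 = 4157; w = 19; a(2) = 1*(25) - 2*(19) = -13; iterating: a(2)=-13, a(3)=-63, a(4)=-37, a(5)=89, a(6)=163, a(7)=-15, a(8)=-341, a(9)=-311, a(10)=371, a(11)=993, a(12)=251, a(13)=-1735, a(14)=-2237, a(15)=1233, a(16)=5707, a(17)=3241; answer 3241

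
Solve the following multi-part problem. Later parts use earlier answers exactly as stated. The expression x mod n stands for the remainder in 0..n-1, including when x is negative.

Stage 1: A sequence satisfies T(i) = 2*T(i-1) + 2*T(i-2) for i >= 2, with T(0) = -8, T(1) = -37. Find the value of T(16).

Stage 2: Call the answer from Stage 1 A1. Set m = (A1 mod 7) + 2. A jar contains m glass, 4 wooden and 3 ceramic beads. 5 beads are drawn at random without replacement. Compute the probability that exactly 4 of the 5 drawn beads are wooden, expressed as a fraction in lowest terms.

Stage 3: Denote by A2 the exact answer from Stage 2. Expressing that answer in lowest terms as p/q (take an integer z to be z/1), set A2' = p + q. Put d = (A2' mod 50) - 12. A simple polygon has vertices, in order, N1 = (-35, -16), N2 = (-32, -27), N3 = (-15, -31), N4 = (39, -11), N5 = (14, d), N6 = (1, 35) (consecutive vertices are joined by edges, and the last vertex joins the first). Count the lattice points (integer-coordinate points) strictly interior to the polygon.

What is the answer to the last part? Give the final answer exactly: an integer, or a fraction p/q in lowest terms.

Stage 1: T(2) = 2*(-37) + 2*(-8) = -90; iterating: T(2)=-90, T(3)=-254, T(4)=-688, T(5)=-1884, T(6)=-5144, T(7)=-14056, T(8)=-38400, T(9)=-104912, T(10)=-286624, T(11)=-783072, T(12)=-2139392, T(13)=-5844928, T(14)=-15968640, T(15)=-43627136, T(16)=-119191552; answer -119191552
Stage 2: A1 = -119191552; m = 5; total draws C(12,5) = 792; favorable C(4,4)*C(8,1) = 8; P = 1/99; answer 1/99
Stage 3: A2 = 1/99; threaded value p + q = 100; d = -12; cross terms: (-35*-27 - -32*-16)=433, (-32*-31 - -15*-27)=587, (-15*-11 - 39*-31)=1374, (39*-12 - 14*-11)=-314, (14*35 - 1*-12)=502, (1*-16 - -35*35)=1209; twice the area = |3791| = 3791; area = 3791/2; boundary points = 1 + 1 + 2 + 1 + 1 + 3 = 9; strictly interior points = area - boundary/2 + 1 = 1892; answer 1892

1892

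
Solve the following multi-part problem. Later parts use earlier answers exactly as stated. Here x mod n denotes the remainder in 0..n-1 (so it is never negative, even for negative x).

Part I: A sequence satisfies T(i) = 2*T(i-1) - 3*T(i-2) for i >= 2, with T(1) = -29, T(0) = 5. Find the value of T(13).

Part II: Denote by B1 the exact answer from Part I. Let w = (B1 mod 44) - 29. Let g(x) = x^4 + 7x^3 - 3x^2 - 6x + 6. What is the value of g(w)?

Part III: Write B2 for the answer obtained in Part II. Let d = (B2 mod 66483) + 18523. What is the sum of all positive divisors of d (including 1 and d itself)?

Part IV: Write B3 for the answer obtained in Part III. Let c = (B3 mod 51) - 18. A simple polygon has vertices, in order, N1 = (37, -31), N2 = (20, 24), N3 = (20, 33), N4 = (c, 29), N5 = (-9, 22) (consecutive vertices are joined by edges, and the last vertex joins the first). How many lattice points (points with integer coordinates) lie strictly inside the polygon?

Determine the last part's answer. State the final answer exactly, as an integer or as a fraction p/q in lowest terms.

Part I: T(2) = 2*(-29) - 3*(5) = -73; iterating: T(2)=-73, T(3)=-59, T(4)=101, T(5)=379, T(6)=455, T(7)=-227, T(8)=-1819, T(9)=-2957, T(10)=-457, T(11)=7957, T(12)=17285, T(13)=10699; answer 10699
Part II: B1 = 10699; w = -22; 1*(-22)^4 + 7*(-22)^3 - 3*(-22)^2 - 6*(-22)^1 + 6 = (234256) + (-74536) + (-1452) + (132) + (6) = 158406; answer 158406
Part III: B2 = 158406; d = 43963; 43963 is prime, so its only divisors are 1 and 43963; sigma = 1 + 43963 = 43964; answer 43964
Part IV: B3 = 43964; c = -16; cross terms: (37*24 - 20*-31)=1508, (20*33 - 20*24)=180, (20*29 - -16*33)=1108, (-16*22 - -9*29)=-91, (-9*-31 - 37*22)=-535; twice the area = |2170| = 2170; area = 1085; boundary points = 1 + 9 + 4 + 7 + 1 = 22; strictly interior points = area - boundary/2 + 1 = 1075; answer 1075

1075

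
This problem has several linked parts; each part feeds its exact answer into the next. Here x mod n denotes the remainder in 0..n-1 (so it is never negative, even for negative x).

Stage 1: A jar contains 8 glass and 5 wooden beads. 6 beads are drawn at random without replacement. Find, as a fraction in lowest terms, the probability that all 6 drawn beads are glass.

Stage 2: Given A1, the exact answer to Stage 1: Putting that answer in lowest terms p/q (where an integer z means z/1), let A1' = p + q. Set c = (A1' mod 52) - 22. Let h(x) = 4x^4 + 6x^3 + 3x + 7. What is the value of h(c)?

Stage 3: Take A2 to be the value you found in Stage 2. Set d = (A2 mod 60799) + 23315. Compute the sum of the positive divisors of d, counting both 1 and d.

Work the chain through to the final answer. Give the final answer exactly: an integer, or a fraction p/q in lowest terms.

Stage 1: total draws C(13,6) = 1716; favorable C(8,6) = 28; P = 7/429; answer 7/429
Stage 2: A1 = 7/429; threaded value p + q = 436; c = -2; 4*(-2)^4 + 6*(-2)^3 + 3*(-2)^1 + 7 = (64) + (-48) + (-6) + (7) = 17; answer 17
Stage 3: A2 = 17; d = 23332; 23332 = 2^2 * 19 * 307; sigma = (1 + 2 + 4) * (1 + 19) * (1 + 307) = 7 * 20 * 308 = 43120; answer 43120

43120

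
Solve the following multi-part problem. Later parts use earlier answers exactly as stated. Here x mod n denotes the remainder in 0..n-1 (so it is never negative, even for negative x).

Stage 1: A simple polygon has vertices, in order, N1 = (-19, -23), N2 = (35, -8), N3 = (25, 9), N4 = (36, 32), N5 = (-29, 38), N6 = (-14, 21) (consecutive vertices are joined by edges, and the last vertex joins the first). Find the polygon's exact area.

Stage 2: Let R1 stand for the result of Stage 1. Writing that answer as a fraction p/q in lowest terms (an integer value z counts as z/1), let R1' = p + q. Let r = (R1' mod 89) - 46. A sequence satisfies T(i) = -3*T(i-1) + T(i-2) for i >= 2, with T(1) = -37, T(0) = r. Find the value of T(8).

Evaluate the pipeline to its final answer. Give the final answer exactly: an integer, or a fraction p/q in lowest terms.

140543

Stage 1: cross terms: (-19*-8 - 35*-23)=957, (35*9 - 25*-8)=515, (25*32 - 36*9)=476, (36*38 - -29*32)=2296, (-29*21 - -14*38)=-77, (-14*-23 - -19*21)=721; twice the area = |4888| = 4888; area = 2444; answer 2444
Stage 2: R1 = 2444; threaded value p + q = 2445; r = -4; T(2) = -3*(-37) + 1*(-4) = 107; iterating: T(2)=107, T(3)=-358, T(4)=1181, T(5)=-3901, T(6)=12884, T(7)=-42553, T(8)=140543; answer 140543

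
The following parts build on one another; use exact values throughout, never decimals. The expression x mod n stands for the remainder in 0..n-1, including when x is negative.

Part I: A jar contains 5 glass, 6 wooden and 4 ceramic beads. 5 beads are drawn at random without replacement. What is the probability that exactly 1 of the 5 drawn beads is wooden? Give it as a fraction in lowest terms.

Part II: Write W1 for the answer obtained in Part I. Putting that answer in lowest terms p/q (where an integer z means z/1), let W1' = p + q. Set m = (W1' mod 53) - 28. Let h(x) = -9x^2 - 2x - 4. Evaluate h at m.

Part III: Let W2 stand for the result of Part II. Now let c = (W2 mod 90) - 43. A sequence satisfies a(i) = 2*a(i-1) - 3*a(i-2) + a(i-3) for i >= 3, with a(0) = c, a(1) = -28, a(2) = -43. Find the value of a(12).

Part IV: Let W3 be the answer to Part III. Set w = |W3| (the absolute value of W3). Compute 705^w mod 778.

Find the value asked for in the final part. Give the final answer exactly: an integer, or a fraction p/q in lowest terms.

25

Part I: total draws C(15,5) = 3003; favorable C(6,1)*C(9,4) = 756; P = 36/143; answer 36/143
Part II: W1 = 36/143; threaded value p + q = 179; m = -8; -9*(-8)^2 - 2*(-8)^1 - 4 = (-576) + (16) + (-4) = -564; answer -564
Part III: W2 = -564; c = 23; a(3) = 2*(-43) - 3*(-28) + 1*(23) = 21; iterating: a(3)=21, a(4)=143, a(5)=180, a(6)=-48, a(7)=-493, a(8)=-662, a(9)=107, a(10)=1707, a(11)=2431, a(12)=-152; answer -152
Part IV: W3 = -152; w = 152; squarings mod 778: 705^1=705, 705^2=661, 705^4=463, 705^8=419, 705^16=511, 705^32=491, 705^64=679, 705^128=465; 705^152 = 705^8 * 705^16 * 705^128 = 25 (mod 778); answer 25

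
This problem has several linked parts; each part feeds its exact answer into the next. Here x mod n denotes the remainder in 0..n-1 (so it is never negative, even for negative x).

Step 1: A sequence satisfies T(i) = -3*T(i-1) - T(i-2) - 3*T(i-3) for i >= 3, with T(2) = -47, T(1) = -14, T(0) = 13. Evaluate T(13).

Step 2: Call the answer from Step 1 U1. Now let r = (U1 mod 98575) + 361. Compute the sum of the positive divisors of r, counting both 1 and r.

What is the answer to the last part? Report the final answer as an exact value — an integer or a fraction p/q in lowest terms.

117588

Step 1: T(3) = -3*(-47) - 1*(-14) - 3*(13) = 116; iterating: T(3)=116, T(4)=-259, T(5)=802, T(6)=-2495, T(7)=7460, T(8)=-22291, T(9)=66898, T(10)=-200783, T(11)=602324, T(12)=-1806883, T(13)=5420674; answer 5420674
Step 2: U1 = 5420674; r = 97985; 97985 = 5 * 19597; sigma = (1 + 5) * (1 + 19597) = 6 * 19598 = 117588; answer 117588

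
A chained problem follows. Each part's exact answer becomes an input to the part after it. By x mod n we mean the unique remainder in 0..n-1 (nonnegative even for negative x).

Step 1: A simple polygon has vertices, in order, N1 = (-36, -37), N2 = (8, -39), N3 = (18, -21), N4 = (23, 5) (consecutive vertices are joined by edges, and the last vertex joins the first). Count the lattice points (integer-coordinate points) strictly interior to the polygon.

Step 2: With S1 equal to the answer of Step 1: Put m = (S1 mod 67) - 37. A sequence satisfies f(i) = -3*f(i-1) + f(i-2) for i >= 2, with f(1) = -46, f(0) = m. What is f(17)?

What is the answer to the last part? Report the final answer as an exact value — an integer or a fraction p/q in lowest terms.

-9781999966

Step 1: cross terms: (-36*-39 - 8*-37)=1700, (8*-21 - 18*-39)=534, (18*5 - 23*-21)=573, (23*-37 - -36*5)=-671; twice the area = |2136| = 2136; area = 1068; boundary points = 2 + 2 + 1 + 1 = 6; strictly interior points = area - boundary/2 + 1 = 1066; answer 1066
Step 2: S1 = 1066; m = 24; f(2) = -3*(-46) + 1*(24) = 162; iterating: f(2)=162, f(3)=-532, f(4)=1758, f(5)=-5806, f(6)=19176, f(7)=-63334, f(8)=209178, f(9)=-690868, f(10)=2281782, f(11)=-7536214, f(12)=24890424, f(13)=-82207486, f(14)=271512882, f(15)=-896746132, f(16)=2961751278, f(17)=-9781999966; answer -9781999966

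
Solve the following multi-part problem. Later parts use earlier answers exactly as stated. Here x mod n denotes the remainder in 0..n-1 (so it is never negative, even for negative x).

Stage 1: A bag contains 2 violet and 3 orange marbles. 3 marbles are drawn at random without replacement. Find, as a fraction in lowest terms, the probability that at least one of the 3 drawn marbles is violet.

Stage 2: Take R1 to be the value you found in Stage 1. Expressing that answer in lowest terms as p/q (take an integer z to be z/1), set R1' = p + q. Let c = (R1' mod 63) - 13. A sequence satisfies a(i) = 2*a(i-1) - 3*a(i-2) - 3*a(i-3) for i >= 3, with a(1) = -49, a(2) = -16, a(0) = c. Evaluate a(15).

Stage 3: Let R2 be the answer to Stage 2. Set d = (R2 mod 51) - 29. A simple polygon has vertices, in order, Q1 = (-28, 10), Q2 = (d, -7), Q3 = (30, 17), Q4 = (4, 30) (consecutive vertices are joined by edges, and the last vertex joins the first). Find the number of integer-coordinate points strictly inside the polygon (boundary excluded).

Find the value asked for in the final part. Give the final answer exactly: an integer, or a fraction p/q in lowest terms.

1110

Stage 1: total draws C(5,3) = 10; complement C(3,3) = 1; favorable 10 - 1 = 9; P = 9/10; answer 9/10
Stage 2: R1 = 9/10; threaded value p + q = 19; c = 6; a(3) = 2*(-16) - 3*(-49) - 3*(6) = 97; iterating: a(3)=97, a(4)=389, a(5)=535, a(6)=-388, a(7)=-3548, a(8)=-7537, a(9)=-3266, a(10)=26723, a(11)=85855, a(12)=101339, a(13)=-135056, a(14)=-831694, a(15)=-1562237; answer -1562237
Stage 3: R2 = -1562237; d = 17; cross terms: (-28*-7 - 17*10)=26, (17*17 - 30*-7)=499, (30*30 - 4*17)=832, (4*10 - -28*30)=880; twice the area = |2237| = 2237; area = 2237/2; boundary points = 1 + 1 + 13 + 4 = 19; strictly interior points = area - boundary/2 + 1 = 1110; answer 1110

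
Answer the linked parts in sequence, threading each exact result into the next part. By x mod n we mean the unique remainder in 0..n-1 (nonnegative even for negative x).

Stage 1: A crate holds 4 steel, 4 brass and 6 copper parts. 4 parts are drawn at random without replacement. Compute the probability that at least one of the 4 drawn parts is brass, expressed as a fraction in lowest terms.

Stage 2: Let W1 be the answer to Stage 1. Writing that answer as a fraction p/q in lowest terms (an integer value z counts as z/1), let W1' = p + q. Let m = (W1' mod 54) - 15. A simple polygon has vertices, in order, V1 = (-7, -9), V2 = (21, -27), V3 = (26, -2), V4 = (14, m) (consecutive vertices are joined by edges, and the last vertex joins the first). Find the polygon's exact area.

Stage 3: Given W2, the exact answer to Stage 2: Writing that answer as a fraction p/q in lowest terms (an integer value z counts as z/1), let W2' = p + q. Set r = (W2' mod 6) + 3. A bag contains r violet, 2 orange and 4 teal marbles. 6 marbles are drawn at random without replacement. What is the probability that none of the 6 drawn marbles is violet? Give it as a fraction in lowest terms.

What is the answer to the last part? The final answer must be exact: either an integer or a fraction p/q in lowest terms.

Stage 1: total draws C(14,4) = 1001; complement C(10,4) = 210; favorable 1001 - 210 = 791; P = 113/143; answer 113/143
Stage 2: W1 = 113/143; threaded value p + q = 256; m = 25; cross terms: (-7*-27 - 21*-9)=378, (21*-2 - 26*-27)=660, (26*25 - 14*-2)=678, (14*-9 - -7*25)=49; twice the area = |1765| = 1765; area = 1765/2; answer 1765/2
Stage 3: W2 = 1765/2; threaded value p + q = 1767; r = 6; total draws C(12,6) = 924; favorable C(6,6) = 1; P = 1/924; answer 1/924

1/924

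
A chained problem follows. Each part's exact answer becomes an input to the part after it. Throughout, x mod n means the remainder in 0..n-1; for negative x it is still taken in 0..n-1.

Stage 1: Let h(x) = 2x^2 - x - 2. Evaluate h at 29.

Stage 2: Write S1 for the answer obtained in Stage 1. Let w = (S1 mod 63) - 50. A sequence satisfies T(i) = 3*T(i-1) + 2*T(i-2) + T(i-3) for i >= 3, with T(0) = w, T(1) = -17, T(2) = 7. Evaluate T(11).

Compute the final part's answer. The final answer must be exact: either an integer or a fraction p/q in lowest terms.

-1262657

Stage 1: 2*(29)^2 - 1*(29)^1 - 2 = (1682) + (-29) + (-2) = 1651; answer 1651
Stage 2: S1 = 1651; w = -37; T(3) = 3*(7) + 2*(-17) + 1*(-37) = -50; iterating: T(3)=-50, T(4)=-153, T(5)=-552, T(6)=-2012, T(7)=-7293, T(8)=-26455, T(9)=-95963, T(10)=-348092, T(11)=-1262657; answer -1262657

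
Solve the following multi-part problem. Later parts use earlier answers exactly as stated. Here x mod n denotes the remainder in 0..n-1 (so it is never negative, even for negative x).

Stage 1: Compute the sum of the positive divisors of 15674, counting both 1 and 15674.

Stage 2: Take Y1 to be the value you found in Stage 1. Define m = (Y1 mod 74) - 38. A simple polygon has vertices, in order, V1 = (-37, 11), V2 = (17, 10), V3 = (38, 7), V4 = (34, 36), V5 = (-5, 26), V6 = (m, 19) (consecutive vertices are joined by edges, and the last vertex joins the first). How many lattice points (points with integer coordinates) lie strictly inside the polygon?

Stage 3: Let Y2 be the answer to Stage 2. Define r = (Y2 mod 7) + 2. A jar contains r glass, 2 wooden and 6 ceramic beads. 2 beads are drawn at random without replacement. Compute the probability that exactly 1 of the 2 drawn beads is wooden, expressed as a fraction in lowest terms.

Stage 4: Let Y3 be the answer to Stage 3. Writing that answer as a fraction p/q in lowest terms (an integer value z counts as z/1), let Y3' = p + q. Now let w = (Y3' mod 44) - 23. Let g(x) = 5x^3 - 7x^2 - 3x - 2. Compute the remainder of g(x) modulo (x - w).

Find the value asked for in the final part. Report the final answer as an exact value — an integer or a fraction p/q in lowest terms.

Stage 1: 15674 = 2 * 17 * 461; sigma = (1 + 2) * (1 + 17) * (1 + 461) = 3 * 18 * 462 = 24948; answer 24948
Stage 2: Y1 = 24948; m = -28; cross terms: (-37*10 - 17*11)=-557, (17*7 - 38*10)=-261, (38*36 - 34*7)=1130, (34*26 - -5*36)=1064, (-5*19 - -28*26)=633, (-28*11 - -37*19)=395; twice the area = |2404| = 2404; area = 1202; boundary points = 1 + 3 + 1 + 1 + 1 + 1 = 8; strictly interior points = area - boundary/2 + 1 = 1199; answer 1199
Stage 3: Y2 = 1199; r = 4; total draws C(12,2) = 66; favorable C(2,1)*C(10,1) = 20; P = 10/33; answer 10/33
Stage 4: Y3 = 10/33; threaded value p + q = 43; w = 20; remainder = value at the root: 5*(20)^3 - 7*(20)^2 - 3*(20)^1 - 2 = (40000) + (-2800) + (-60) + (-2) = 37138; answer 37138

37138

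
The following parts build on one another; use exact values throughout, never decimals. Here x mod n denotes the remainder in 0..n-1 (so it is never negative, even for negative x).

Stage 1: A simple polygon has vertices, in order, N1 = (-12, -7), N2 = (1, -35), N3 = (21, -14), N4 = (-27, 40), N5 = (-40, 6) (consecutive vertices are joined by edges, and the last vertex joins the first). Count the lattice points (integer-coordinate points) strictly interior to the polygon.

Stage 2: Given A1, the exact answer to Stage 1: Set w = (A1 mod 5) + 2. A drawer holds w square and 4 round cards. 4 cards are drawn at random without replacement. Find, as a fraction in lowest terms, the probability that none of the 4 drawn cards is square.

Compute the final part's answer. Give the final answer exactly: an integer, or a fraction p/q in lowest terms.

Stage 1: cross terms: (-12*-35 - 1*-7)=427, (1*-14 - 21*-35)=721, (21*40 - -27*-14)=462, (-27*6 - -40*40)=1438, (-40*-7 - -12*6)=352; twice the area = |3400| = 3400; area = 1700; boundary points = 1 + 1 + 6 + 1 + 1 = 10; strictly interior points = area - boundary/2 + 1 = 1696; answer 1696
Stage 2: A1 = 1696; w = 3; total draws C(7,4) = 35; favorable C(4,4) = 1; P = 1/35; answer 1/35

1/35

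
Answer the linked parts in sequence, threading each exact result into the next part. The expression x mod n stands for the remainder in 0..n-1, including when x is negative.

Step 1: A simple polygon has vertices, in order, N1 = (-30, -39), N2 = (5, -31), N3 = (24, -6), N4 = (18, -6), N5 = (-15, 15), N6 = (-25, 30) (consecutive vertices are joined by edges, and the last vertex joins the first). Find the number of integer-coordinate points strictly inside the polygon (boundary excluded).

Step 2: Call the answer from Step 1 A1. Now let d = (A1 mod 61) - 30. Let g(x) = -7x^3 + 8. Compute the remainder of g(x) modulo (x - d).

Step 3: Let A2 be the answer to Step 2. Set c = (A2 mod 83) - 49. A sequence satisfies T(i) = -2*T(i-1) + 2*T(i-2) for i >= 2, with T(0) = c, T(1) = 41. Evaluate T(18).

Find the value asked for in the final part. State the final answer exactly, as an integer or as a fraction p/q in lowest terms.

Step 1: cross terms: (-30*-31 - 5*-39)=1125, (5*-6 - 24*-31)=714, (24*-6 - 18*-6)=-36, (18*15 - -15*-6)=180, (-15*30 - -25*15)=-75, (-25*-39 - -30*30)=1875; twice the area = |3783| = 3783; area = 3783/2; boundary points = 1 + 1 + 6 + 3 + 5 + 1 = 17; strictly interior points = area - boundary/2 + 1 = 1884; answer 1884
Step 2: A1 = 1884; d = 24; remainder = value at the root: -7*(24)^3 + 8 = (-96768) + (8) = -96760; answer -96760
Step 3: A2 = -96760; c = -31; T(2) = -2*(41) + 2*(-31) = -144; iterating: T(2)=-144, T(3)=370, T(4)=-1028, T(5)=2796, T(6)=-7648, T(7)=20888, T(8)=-57072, T(9)=155920, T(10)=-425984, T(11)=1163808, T(12)=-3179584, T(13)=8686784, T(14)=-23732736, T(15)=64839040, T(16)=-177143552, T(17)=483965184, T(18)=-1322217472; answer -1322217472

-1322217472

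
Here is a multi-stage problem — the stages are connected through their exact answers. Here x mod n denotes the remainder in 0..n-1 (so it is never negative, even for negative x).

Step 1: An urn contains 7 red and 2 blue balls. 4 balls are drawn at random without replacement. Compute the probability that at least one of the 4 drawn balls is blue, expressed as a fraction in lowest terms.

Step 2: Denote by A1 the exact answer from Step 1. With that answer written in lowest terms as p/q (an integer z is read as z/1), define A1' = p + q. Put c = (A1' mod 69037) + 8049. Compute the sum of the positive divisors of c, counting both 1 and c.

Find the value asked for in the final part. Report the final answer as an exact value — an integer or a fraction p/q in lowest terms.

Step 1: total draws C(9,4) = 126; complement C(7,4) = 35; favorable 126 - 35 = 91; P = 13/18; answer 13/18
Step 2: A1 = 13/18; threaded value p + q = 31; c = 8080; 8080 = 2^4 * 5 * 101; sigma = (1 + 2 + 4 + 8 + 16) * (1 + 5) * (1 + 101) = 31 * 6 * 102 = 18972; answer 18972

18972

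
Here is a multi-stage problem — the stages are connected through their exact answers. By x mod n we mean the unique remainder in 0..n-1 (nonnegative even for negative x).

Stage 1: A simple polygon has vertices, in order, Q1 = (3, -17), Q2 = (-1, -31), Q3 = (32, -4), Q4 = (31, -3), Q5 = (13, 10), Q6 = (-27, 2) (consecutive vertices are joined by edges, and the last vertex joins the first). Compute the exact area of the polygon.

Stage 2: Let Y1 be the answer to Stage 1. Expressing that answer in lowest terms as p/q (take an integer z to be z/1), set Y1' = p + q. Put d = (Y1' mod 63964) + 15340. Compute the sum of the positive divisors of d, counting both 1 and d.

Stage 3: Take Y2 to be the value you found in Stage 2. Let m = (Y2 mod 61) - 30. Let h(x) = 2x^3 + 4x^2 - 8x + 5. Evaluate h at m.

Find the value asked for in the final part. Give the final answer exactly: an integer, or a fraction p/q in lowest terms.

Stage 1: cross terms: (3*-31 - -1*-17)=-110, (-1*-4 - 32*-31)=996, (32*-3 - 31*-4)=28, (31*10 - 13*-3)=349, (13*2 - -27*10)=296, (-27*-17 - 3*2)=453; twice the area = |2012| = 2012; area = 1006; answer 1006
Stage 2: Y1 = 1006; threaded value p + q = 1007; d = 16347; 16347 = 3 * 5449; sigma = (1 + 3) * (1 + 5449) = 4 * 5450 = 21800; answer 21800
Stage 3: Y2 = 21800; m = -7; 2*(-7)^3 + 4*(-7)^2 - 8*(-7)^1 + 5 = (-686) + (196) + (56) + (5) = -429; answer -429

-429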